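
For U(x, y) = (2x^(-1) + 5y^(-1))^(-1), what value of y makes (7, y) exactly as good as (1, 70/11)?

y = 2

U depends on (x, y) only through S = 2x^(-1) + 5y^(-1), so equal utility means equal S. At (1, 70/11): S = 39/14.
With x = 7: 2·7^(-1) = 2/7, so 5y^(-1) = 39/14 − 2/7 = 2.5, i.e. y^(-1) = 0.5.
Hence y = 1/0.5 = 2.
Check: U(7, 2) = 0.359.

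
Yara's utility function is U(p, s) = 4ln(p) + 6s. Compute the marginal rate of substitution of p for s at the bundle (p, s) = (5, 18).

MU_p = 4/p, MU_s = 6.
MRS = 4/p ÷ 6.
At (5, 18): MRS = 2/15.
The indifference curve has slope −2/15 at this bundle.

MRS = 2/15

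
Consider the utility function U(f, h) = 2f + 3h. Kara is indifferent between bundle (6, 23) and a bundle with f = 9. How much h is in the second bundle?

U(6, 23) = 81.
Set U(9, h) = 81 and solve.
2·9 + 3h = 81 ⇒ 3h = 63 ⇒ h = 21.
Check: U(9, 21) = 81.

h = 21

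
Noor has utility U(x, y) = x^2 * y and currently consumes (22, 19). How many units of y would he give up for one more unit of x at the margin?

MRS = 19/11

MU_x = 2·x·y and MU_y = x^2.
MRS = MU_x/MU_y = (2/1)·y/x.
At (22, 19): MRS = 19/11.
That is, one extra unit of x is worth 19/11 units of y at the margin.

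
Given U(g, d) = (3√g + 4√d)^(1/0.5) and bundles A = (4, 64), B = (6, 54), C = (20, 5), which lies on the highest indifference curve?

Bundle A

Evaluate utility at each bundle:
U(A) = 1444.000.
U(B) = 1350.000.
U(C) = 500.000.
Highest utility is A, so A ≻ B ≻ C.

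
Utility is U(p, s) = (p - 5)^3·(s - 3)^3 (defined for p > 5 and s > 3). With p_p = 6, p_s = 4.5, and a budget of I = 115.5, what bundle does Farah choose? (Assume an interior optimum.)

MU_p = 3·(p−5)^2·(s−3)^3, MU_s = 3·(p−5)^3·(s−3)^2.
MRS = (s−3)/(p−5).
Tangency: set MRS = p_p/p_s = 6/4.5 = 4/3.
So (s − 3)/(p − 5) = 4/3, i.e. (s − 3) = (4/3)·(p − 5).
Rewrite the budget in excess-of-subsistence terms: 6·(p − 5) + 4.5·(s − 3) = 115.5 − 6·5 − 4.5·3 = 72.
Substituting, 12·(p − 5) = 72, so p − 5 = 6 and p* = 11.
Then s − 3 = (4/3)·6 = 8, so s* = 11.

p* = 11, s* = 11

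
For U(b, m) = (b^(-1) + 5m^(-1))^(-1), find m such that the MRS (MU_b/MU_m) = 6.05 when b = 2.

m = 11

For CES with ρ = -1, MRS = (1/5)·(m/b)^2.
Setting (1/5)·(m/2)^2 = 6.05 gives (m/2)^2 = 30.25, so m/2 = 5.5 and m = 11.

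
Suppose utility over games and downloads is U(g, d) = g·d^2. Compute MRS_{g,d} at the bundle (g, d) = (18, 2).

MRS = 1/18

MU_g = d^2 and MU_d = 2·g·d.
MRS = MU_g/MU_d = (1/2)·d/g.
At (18, 2): MRS = 1/18.
The indifference curve has slope −1/18 at this bundle.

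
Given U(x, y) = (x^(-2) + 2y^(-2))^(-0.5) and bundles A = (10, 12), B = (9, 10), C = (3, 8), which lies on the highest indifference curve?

Evaluate utility at each bundle:
U(A) = 6.470.
U(B) = 5.560.
U(C) = 2.650.
Highest utility is A, so A ≻ B ≻ C.

Bundle A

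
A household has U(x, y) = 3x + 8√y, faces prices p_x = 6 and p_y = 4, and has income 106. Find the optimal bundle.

MU_x = 3, MU_y = 8/(2√y).
MRS = 3 ÷ (8/(2√y)).
Tangency: set MRS = p_x/p_y = 6/4 = 1.5.
MRS depends only on y: 0.75·√y = 1.5 ⇒ √y = 1.5/0.75 = 2 ⇒ y* = 4.
From the budget, 6·x = 106 − 4·4 = 90, so x* = 15.

x* = 15, y* = 4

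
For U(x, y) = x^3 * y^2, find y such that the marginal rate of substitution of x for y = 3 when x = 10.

y = 20

MU_x = 3·x^2·y^2 and MU_y = 2·x^3·y.
MRS = MU_x/MU_y = (3/2)·y/x.
Substitute x = 10: MRS = y/(20/3). Setting y/(20/3) = 3 gives y = 3·(20/3) = 20.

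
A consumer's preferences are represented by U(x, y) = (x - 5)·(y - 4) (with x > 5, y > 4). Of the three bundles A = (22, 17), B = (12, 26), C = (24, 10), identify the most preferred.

Bundle A

Evaluate utility at each bundle:
U(A) = 221.
U(B) = 154.
U(C) = 114.
Highest utility is A, so A ≻ B ≻ C.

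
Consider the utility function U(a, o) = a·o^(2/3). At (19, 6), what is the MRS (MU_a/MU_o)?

MU_a = o^(2/3) and MU_o = 2/3·a·o^(-1/3).
MRS = MU_a/MU_o = (1.5)·o/a.
At (19, 6): MRS = 9/19.
The indifference curve has slope −9/19 at this bundle.

MRS = 9/19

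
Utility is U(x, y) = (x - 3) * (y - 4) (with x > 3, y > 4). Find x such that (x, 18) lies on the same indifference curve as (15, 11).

U(15, 11) = 84.
Set U(x, 18) = 84 and solve.
With y = 18: (18 − 4) = 14, so (x − 3) = 84/14 = 6.
So x = 3 + 6 = 9.
Check: U(9, 18) = 84.

x = 9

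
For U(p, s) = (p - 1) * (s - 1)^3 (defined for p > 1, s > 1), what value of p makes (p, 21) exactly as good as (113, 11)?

p = 15

U(113, 11) = 112000.
Set U(p, 21) = 112000 and solve.
With s = 21: (21 − 1)^3 = 8000, so (p − 1) = 112000/8000 = 14.
So p = 1 + 14 = 15.
Check: U(15, 21) = 112000.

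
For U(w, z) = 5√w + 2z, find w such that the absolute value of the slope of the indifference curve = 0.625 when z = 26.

w = 4

MU_w = 5/(2√w), MU_z = 2.
MRS = 5/(2√w) ÷ 2.
MRS depends only on w: 1.25/√w = 0.625 ⇒ √w = 1.25/0.625 = 2 ⇒ w = 4.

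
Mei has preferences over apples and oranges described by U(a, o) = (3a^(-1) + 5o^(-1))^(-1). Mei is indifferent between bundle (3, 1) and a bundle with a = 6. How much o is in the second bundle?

U depends on (a, o) only through S = 3a^(-1) + 5o^(-1), so equal utility means equal S. At (3, 1): S = 6.
With a = 6: 3·6^(-1) = 0.5, so 5o^(-1) = 6 − 0.5 = 5.5, i.e. o^(-1) = 1.1.
Hence o = 1/1.1 = 10/11.
Check: U(6, 10/11) = 0.1667.

o = 10/11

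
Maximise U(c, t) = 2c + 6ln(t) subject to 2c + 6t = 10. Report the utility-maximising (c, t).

MU_c = 2, MU_t = 6/t.
MRS = 2 ÷ (6/t).
Tangency: set MRS = p_c/p_t = 2/6 = 1/3.
MRS depends only on t: (1/3)·t = 1/3 ⇒ t* = (1/3)/(1/3) = 1.
From the budget, 2·c = 10 − 6·1 = 4, so c* = 2.

c* = 2, t* = 1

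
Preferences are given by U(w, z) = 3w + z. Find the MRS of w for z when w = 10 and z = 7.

MRS = 3

MU_w = 3, MU_z = 1, so MRS = 3/1 = 3 at every bundle.
At (10, 7): MRS = 3.
The indifference curve has slope −3 at this bundle.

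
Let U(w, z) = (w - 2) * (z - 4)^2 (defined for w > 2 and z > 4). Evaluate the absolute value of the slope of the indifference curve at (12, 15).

MU_w = (z−4)^2, MU_z = 2·(w−2)·(z−4).
MRS = (1/2)·(z−4)/(w−2).
At (12, 15): MRS = 0.55.
That is, one extra unit of w is worth 0.55 units of z at the margin.

MRS = 0.55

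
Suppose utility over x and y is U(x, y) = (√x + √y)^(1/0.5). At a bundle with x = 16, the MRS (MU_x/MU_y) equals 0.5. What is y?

For CES with ρ = 0.5, MRS = √(y/x).
Setting √(y/16) = 0.5 gives y/16 = 0.25 and y = 4.

y = 4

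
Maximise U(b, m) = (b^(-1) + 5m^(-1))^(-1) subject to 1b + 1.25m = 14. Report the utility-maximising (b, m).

For CES with ρ = -1, MRS = (1/5)·(m/b)^2.
Tangency: set MRS = p_b/p_m = 1/1.25 = 0.8.
So (m/b)^2 = 4; taking the square root, m/b = 2, i.e. m = 2·b.
Substitute into the budget 1·b + 1.25·m = 14: 3.5·b = 14, so b* = 4 and m* = 2·4 = 8.

b* = 4, m* = 8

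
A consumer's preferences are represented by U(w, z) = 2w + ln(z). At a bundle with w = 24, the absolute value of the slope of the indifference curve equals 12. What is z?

MU_w = 2, MU_z = 1/z.
MRS = 2 ÷ (1/z).
MRS depends only on z: 2·z = 12 ⇒ z = 12/2 = 6.

z = 6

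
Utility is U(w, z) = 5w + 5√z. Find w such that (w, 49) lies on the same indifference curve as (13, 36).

w = 12

U(13, 36) = 95.
Set U(w, 49) = 95 and solve.
With z = 49: √49 = 7, so 5w = 95 − 5·7 = 60 and w = 12.
Check: U(12, 49) = 95.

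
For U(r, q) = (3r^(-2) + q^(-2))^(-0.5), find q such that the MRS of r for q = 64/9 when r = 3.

For CES with ρ = -2, MRS = (3/1)·(q/r)^3.
Setting (3/1)·(q/3)^3 = 64/9 gives (q/3)^3 = 64/27, so q/3 = 4/3 and q = 4.

q = 4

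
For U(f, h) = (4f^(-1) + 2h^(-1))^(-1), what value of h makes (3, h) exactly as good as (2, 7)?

h = 2.1

U depends on (f, h) only through S = 4f^(-1) + 2h^(-1), so equal utility means equal S. At (2, 7): S = 16/7.
With f = 3: 4·3^(-1) = 4/3, so 2h^(-1) = 16/7 − 4/3 = 20/21, i.e. h^(-1) = 10/21.
Hence h = 1/(10/21) = 2.1.
Check: U(3, 2.1) = 0.4375.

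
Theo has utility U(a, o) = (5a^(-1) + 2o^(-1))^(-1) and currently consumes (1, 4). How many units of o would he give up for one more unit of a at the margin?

MRS = 40

For CES with ρ = -1, MRS = (5/2)·(o/a)^2.
At (1, 4): MRS = 40.
That is, one extra unit of a is worth 40 units of o at the margin.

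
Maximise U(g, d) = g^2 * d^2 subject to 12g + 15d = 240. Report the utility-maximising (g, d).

g* = 10, d* = 8

MU_g = 2·g·d^2 and MU_d = 2·g^2·d.
MRS = MU_g/MU_d = d/g.
Tangency: set MRS = p_g/p_d = 12/15 = 0.8.
So d/g = 0.8, i.e. d = 0.8·g.
Substitute into the budget 12·g + 15·d = 240: 24·g = 240, so g* = 10.
Then d* = 0.8·10 = 8.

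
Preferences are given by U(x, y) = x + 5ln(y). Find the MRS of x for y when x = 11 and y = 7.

MU_x = 1, MU_y = 5/y.
MRS = 1 ÷ (5/y).
At (11, 7): MRS = 1.4.
That is, one extra unit of x is worth 1.4 units of y at the margin.

MRS = 1.4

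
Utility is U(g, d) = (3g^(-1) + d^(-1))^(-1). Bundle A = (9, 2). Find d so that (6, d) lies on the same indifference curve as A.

d = 3

U depends on (g, d) only through S = 3g^(-1) + d^(-1), so equal utility means equal S. At (9, 2): S = 5/6.
With g = 6: 3·6^(-1) = 0.5, so d^(-1) = 5/6 − 0.5 = 1/3.
Hence d = 1/(1/3) = 3.
Check: U(6, 3) = 1.2.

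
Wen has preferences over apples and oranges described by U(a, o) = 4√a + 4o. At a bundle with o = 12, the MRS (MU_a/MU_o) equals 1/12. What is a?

a = 36

MU_a = 4/(2√a), MU_o = 4.
MRS = 4/(2√a) ÷ 4.
MRS depends only on a: 0.5/√a = 1/12 ⇒ √a = 0.5/(1/12) = 6 ⇒ a = 36.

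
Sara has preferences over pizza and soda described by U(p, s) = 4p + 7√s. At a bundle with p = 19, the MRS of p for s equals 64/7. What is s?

s = 64

MU_p = 4, MU_s = 7/(2√s).
MRS = 4 ÷ (7/(2√s)).
MRS depends only on s: (8/7)·√s = 64/7 ⇒ √s = (64/7)/(8/7) = 8 ⇒ s = 64.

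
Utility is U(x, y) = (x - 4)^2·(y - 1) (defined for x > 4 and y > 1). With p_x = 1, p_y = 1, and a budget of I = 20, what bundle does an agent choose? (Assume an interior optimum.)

x* = 14, y* = 6

MU_x = 2·(x−4)·(y−1), MU_y = (x−4)^2.
MRS = (2/1)·(y−1)/(x−4).
Tangency: set MRS = p_x/p_y = 1/1 = 1.
So (2/1)·(y − 1)/(x − 4) = 1, i.e. (y − 1) = 0.5·(x − 4).
Rewrite the budget in excess-of-subsistence terms: 1·(x − 4) + 1·(y − 1) = 20 − 1·4 − 1·1 = 15.
Substituting, 1.5·(x − 4) = 15, so x − 4 = 10 and x* = 14.
Then y − 1 = 0.5·10 = 5, so y* = 6.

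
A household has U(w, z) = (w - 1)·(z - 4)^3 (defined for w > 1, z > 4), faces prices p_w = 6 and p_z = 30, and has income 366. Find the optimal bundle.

MU_w = (z−4)^3, MU_z = 3·(w−1)·(z−4)^2.
MRS = (1/3)·(z−4)/(w−1).
Tangency: set MRS = p_w/p_z = 6/30 = 0.2.
So (1/3)·(z − 4)/(w − 1) = 0.2, i.e. (z − 4) = 0.6·(w − 1).
Rewrite the budget in excess-of-subsistence terms: 6·(w − 1) + 30·(z − 4) = 366 − 6·1 − 30·4 = 240.
Substituting, 24·(w − 1) = 240, so w − 1 = 10 and w* = 11.
Then z − 4 = 0.6·10 = 6, so z* = 10.

w* = 11, z* = 10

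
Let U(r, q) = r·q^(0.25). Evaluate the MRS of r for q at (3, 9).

MU_r = q^(0.25) and MU_q = 0.25·r·q^(-0.75).
MRS = MU_r/MU_q = (4)·q/r.
At (3, 9): MRS = 12.
That is, one extra unit of r is worth 12 units of q at the margin.

MRS = 12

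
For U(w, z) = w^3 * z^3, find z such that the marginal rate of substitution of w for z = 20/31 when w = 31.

z = 20

MU_w = 3·w^2·z^3 and MU_z = 3·w^3·z^2.
MRS = MU_w/MU_z = z/w.
Substitute w = 31: MRS = z/31. Setting z/31 = 20/31 gives z = (20/31)·31 = 20.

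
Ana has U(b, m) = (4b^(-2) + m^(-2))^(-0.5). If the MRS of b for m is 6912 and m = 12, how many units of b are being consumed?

b = 1

For CES with ρ = -2, MRS = (4/1)·(m/b)^3.
Setting (4/1)·(12/b)^3 = 6912 gives (12/b)^3 = 1728, so 12/b = 12 and b = 1.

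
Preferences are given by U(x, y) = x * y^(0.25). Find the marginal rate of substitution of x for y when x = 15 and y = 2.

MU_x = y^(0.25) and MU_y = 0.25·x·y^(-0.75).
MRS = MU_x/MU_y = (4)·y/x.
At (15, 2): MRS = 8/15.
That is, one extra unit of x is worth 8/15 units of y at the margin.

MRS = 8/15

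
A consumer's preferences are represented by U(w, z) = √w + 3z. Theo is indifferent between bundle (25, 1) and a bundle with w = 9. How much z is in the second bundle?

U(25, 1) = 8.
Set U(9, z) = 8 and solve.
With w = 9: √9 = 3, so 3z = 8 − 3 = 5 and z = 5/3.
Check: U(9, 5/3) = 8.

z = 5/3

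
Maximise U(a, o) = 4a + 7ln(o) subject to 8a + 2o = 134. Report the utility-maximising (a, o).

a* = 15, o* = 7

MU_a = 4, MU_o = 7/o.
MRS = 4 ÷ (7/o).
Tangency: set MRS = p_a/p_o = 8/2 = 4.
MRS depends only on o: (4/7)·o = 4 ⇒ o* = 4/(4/7) = 7.
From the budget, 8·a = 134 − 2·7 = 120, so a* = 15.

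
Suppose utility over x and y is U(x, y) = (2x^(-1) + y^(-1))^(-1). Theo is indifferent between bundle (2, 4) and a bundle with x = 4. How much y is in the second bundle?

U depends on (x, y) only through S = 2x^(-1) + y^(-1), so equal utility means equal S. At (2, 4): S = 1.25.
With x = 4: 2·4^(-1) = 0.5, so y^(-1) = 1.25 − 0.5 = 0.75.
Hence y = 1/0.75 = 4/3.
Check: U(4, 4/3) = 0.8.

y = 4/3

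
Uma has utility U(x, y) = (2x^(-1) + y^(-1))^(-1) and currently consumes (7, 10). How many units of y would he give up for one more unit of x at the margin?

For CES with ρ = -1, MRS = (2/1)·(y/x)^2.
At (7, 10): MRS = 200/49.
So at (7, 10) the consumer would give up 200/49 units of y for one more unit of x.

MRS = 200/49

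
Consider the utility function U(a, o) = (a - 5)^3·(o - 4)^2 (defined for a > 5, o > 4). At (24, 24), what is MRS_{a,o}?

MRS = 30/19

MU_a = 3·(a−5)^2·(o−4)^2, MU_o = 2·(a−5)^3·(o−4).
MRS = (3/2)·(o−4)/(a−5).
At (24, 24): MRS = 30/19.
So at (24, 24) the consumer would give up 30/19 units of o for one more unit of a.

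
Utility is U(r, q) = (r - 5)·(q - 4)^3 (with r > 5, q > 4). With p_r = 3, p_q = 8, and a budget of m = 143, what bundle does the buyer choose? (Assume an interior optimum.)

MU_r = (q−4)^3, MU_q = 3·(r−5)·(q−4)^2.
MRS = (1/3)·(q−4)/(r−5).
Tangency: set MRS = p_r/p_q = 3/8 = 0.375.
So (1/3)·(q − 4)/(r − 5) = 0.375, i.e. (q − 4) = 1.125·(r − 5).
Rewrite the budget in excess-of-subsistence terms: 3·(r − 5) + 8·(q − 4) = 143 − 3·5 − 8·4 = 96.
Substituting, 12·(r − 5) = 96, so r − 5 = 8 and r* = 13.
Then q − 4 = 1.125·8 = 9, so q* = 13.

r* = 13, q* = 13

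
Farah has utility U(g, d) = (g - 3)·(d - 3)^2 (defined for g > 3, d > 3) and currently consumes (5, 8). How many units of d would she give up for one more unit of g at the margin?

MRS = 1.25

MU_g = (d−3)^2, MU_d = 2·(g−3)·(d−3).
MRS = (1/2)·(d−3)/(g−3).
At (5, 8): MRS = 1.25.
The indifference curve has slope −1.25 at this bundle.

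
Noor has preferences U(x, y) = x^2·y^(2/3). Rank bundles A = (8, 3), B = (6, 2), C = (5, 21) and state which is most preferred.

Bundle C

Evaluate utility at each bundle:
U(A) = 133.125.
U(B) = 57.146.
U(C) = 190.292.
Highest utility is C, so C ≻ A ≻ B.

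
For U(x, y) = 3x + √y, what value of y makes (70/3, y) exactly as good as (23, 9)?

U(23, 9) = 72.
Set U(70/3, y) = 72 and solve.
With x = 70/3: √y = 72 − 3·70/3 = 2, so √y = 2 and y = 4.
Check: U(70/3, 4) = 72.

y = 4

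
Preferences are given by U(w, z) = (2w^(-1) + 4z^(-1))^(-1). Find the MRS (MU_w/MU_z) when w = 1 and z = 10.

MRS = 50

For CES with ρ = -1, MRS = (2/4)·(z/w)^2.
At (1, 10): MRS = 50.
The indifference curve has slope −50 at this bundle.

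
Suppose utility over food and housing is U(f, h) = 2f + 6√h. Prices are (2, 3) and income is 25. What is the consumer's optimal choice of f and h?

MU_f = 2, MU_h = 6/(2√h).
MRS = 2 ÷ (6/(2√h)).
Tangency: set MRS = p_f/p_h = 2/3.
MRS depends only on h: (2/3)·√h = 2/3 ⇒ √h = (2/3)/(2/3) = 1 ⇒ h* = 1.
From the budget, 2·f = 25 − 3·1 = 22, so f* = 11.

f* = 11, h* = 1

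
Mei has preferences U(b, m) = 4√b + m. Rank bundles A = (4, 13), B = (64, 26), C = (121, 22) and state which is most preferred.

Evaluate utility at each bundle:
U(A) = 21.000.
U(B) = 58.000.
U(C) = 66.000.
Highest utility is C, so C ≻ B ≻ A.

Bundle C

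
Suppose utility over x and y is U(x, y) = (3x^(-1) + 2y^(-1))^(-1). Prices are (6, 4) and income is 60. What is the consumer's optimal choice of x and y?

x* = 6, y* = 6

For CES with ρ = -1, MRS = (3/2)·(y/x)^2.
Tangency: set MRS = p_x/p_y = 6/4 = 1.5.
So (y/x)^2 = 1; taking the square root, y/x = 1, i.e. y = x.
Substitute into the budget 6·x + 4·y = 60: 10·x = 60, so x* = 6 and y* = 6.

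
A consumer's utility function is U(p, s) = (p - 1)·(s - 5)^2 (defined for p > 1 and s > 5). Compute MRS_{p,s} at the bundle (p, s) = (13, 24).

MU_p = (s−5)^2, MU_s = 2·(p−1)·(s−5).
MRS = (1/2)·(s−5)/(p−1).
At (13, 24): MRS = 19/24.
The indifference curve has slope −19/24 at this bundle.

MRS = 19/24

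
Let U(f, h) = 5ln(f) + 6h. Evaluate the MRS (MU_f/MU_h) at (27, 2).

MU_f = 5/f, MU_h = 6.
MRS = 5/f ÷ 6.
At (27, 2): MRS = 5/162.
That is, one extra unit of f is worth 5/162 units of h at the margin.

MRS = 5/162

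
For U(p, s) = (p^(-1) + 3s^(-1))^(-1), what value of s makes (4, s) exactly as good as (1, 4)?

s = 2

U depends on (p, s) only through S = p^(-1) + 3s^(-1), so equal utility means equal S. At (1, 4): S = 1.75.
With p = 4: 4^(-1) = 0.25, so 3s^(-1) = 1.75 − 0.25 = 1.5, i.e. s^(-1) = 0.5.
Hence s = 1/0.5 = 2.
Check: U(4, 2) = 0.5714.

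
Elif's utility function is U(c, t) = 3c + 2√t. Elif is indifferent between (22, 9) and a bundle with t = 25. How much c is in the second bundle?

c = 62/3

U(22, 9) = 72.
Set U(c, 25) = 72 and solve.
With t = 25: √25 = 5, so 3c = 72 − 2·5 = 62 and c = 62/3.
Check: U(62/3, 25) = 72.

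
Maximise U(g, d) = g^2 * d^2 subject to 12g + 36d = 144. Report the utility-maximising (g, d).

g* = 6, d* = 2

MU_g = 2·g·d^2 and MU_d = 2·g^2·d.
MRS = MU_g/MU_d = d/g.
Tangency: set MRS = p_g/p_d = 12/36 = 1/3.
So d/g = 1/3, i.e. d = (1/3)·g.
Substitute into the budget 12·g + 36·d = 144: 24·g = 144, so g* = 6.
Then d* = (1/3)·6 = 2.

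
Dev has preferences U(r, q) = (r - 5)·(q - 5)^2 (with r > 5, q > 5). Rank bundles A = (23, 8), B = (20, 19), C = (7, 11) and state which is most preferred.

Evaluate utility at each bundle:
U(A) = 162.
U(B) = 2940.
U(C) = 72.
Highest utility is B, so B ≻ A ≻ C.

Bundle B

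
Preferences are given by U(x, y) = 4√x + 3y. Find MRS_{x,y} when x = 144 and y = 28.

MRS = 1/18

MU_x = 4/(2√x), MU_y = 3.
MRS = 4/(2√x) ÷ 3.
At (144, 28): MRS = 1/18.
That is, one extra unit of x is worth 1/18 units of y at the margin.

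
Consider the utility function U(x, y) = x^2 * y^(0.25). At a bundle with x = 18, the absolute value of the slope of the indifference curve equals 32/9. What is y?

y = 8

MU_x = 2·x·y^(0.25) and MU_y = 0.25·x^2·y^(-0.75).
MRS = MU_x/MU_y = (8)·y/x.
Substitute x = 18: MRS = y/2.25. Setting y/2.25 = 32/9 gives y = (32/9)·2.25 = 8.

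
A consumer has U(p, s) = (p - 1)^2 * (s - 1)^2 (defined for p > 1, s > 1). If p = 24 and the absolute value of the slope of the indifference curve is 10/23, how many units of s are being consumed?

s = 11

MU_p = 2·(p−1)·(s−1)^2, MU_s = 2·(p−1)^2·(s−1).
MRS = (s−1)/(p−1).
Substitute p = 24: MRS = (s − 1)/23. Setting this equal to 10/23 gives s − 1 = (10/23)·23 = 10, so s = 11.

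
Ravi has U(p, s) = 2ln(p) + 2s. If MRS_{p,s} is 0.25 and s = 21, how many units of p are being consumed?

MU_p = 2/p, MU_s = 2.
MRS = 2/p ÷ 2.
MRS depends only on p: 1/p = 0.25 ⇒ p = 1/0.25 = 4.

p = 4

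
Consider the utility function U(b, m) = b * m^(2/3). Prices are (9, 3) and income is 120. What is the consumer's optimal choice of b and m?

b* = 8, m* = 16

MU_b = m^(2/3) and MU_m = 2/3·b·m^(-1/3).
MRS = MU_b/MU_m = (1.5)·m/b.
Tangency: set MRS = p_b/p_m = 9/3 = 3.
So (1.5)·m/b = 3, i.e. m = 2·b.
Substitute into the budget 9·b + 3·m = 120: 15·b = 120, so b* = 8.
Then m* = 2·8 = 16.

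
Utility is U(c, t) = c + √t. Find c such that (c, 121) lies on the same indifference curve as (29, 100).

c = 28

U(29, 100) = 39.
Set U(c, 121) = 39 and solve.
With t = 121: √121 = 11, so c = 39 − 11 = 28.
Check: U(28, 121) = 39.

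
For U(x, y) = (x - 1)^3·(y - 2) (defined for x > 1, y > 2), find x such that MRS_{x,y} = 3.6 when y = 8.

MU_x = 3·(x−1)^2·(y−2), MU_y = (x−1)^3.
MRS = (3/1)·(y−2)/(x−1).
Substitute y = 8: MRS = 18/(x − 1). Setting this equal to 3.6 gives x − 1 = 18/3.6 = 5, so x = 6.

x = 6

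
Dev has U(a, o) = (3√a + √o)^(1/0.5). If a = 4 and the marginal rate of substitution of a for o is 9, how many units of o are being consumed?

o = 36

For CES with ρ = 0.5, MRS = (3/1)·√(o/a).
Setting (3/1)·√(o/4) = 9 gives √(o/4) = 3, so o/4 = 9 and o = 36.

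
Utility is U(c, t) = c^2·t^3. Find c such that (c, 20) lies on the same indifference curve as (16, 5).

c = 2

U(16, 5) = 32000.
Set U(c, 20) = 32000 and solve.
With t = 20: 20^3 = 8000, so c^2 = 32000/8000 = 4; taking the square root, c = 2.
Check: U(2, 20) = 32000.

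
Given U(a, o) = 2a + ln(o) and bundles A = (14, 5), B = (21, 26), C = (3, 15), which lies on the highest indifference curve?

Bundle B

Evaluate utility at each bundle:
U(A) = 29.609.
U(B) = 45.258.
U(C) = 8.708.
Highest utility is B, so B ≻ A ≻ C.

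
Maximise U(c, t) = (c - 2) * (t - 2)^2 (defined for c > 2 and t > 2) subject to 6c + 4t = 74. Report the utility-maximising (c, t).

c* = 5, t* = 11

MU_c = (t−2)^2, MU_t = 2·(c−2)·(t−2).
MRS = (1/2)·(t−2)/(c−2).
Tangency: set MRS = p_c/p_t = 6/4 = 1.5.
So (1/2)·(t − 2)/(c − 2) = 1.5, i.e. (t − 2) = 3·(c − 2).
Rewrite the budget in excess-of-subsistence terms: 6·(c − 2) + 4·(t − 2) = 74 − 6·2 − 4·2 = 54.
Substituting, 18·(c − 2) = 54, so c − 2 = 3 and c* = 5.
Then t − 2 = 3·3 = 9, so t* = 11.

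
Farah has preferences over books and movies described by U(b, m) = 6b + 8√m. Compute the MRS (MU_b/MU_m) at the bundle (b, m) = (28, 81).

MU_b = 6, MU_m = 8/(2√m).
MRS = 6 ÷ (8/(2√m)).
At (28, 81): MRS = 13.5.
That is, one extra unit of b is worth 13.5 units of m at the margin.

MRS = 13.5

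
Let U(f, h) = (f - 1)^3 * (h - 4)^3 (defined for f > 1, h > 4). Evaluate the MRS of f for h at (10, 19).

MU_f = 3·(f−1)^2·(h−4)^3, MU_h = 3·(f−1)^3·(h−4)^2.
MRS = (h−4)/(f−1).
At (10, 19): MRS = 5/3.
So at (10, 19) the consumer would give up 5/3 units of h for one more unit of f.

MRS = 5/3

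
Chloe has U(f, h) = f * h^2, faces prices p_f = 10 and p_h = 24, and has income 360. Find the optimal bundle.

f* = 12, h* = 10

MU_f = h^2 and MU_h = 2·f·h.
MRS = MU_f/MU_h = (1/2)·h/f.
Tangency: set MRS = p_f/p_h = 10/24 = 5/12.
So (1/2)·h/f = 5/12, i.e. h = (5/6)·f.
Substitute into the budget 10·f + 24·h = 360: 30·f = 360, so f* = 12.
Then h* = (5/6)·12 = 10.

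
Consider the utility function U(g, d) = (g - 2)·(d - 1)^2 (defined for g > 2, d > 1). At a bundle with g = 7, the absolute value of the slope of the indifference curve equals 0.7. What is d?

MU_g = (d−1)^2, MU_d = 2·(g−2)·(d−1).
MRS = (1/2)·(d−1)/(g−2).
Substitute g = 7: MRS = (d − 1)/10. Setting this equal to 0.7 gives d − 1 = 0.7·10 = 7, so d = 8.

d = 8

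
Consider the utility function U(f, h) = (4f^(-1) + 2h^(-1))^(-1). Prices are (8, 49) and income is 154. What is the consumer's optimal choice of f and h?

f* = 7, h* = 2

For CES with ρ = -1, MRS = (4/2)·(h/f)^2.
Tangency: set MRS = p_f/p_h = 8/49.
So (h/f)^2 = 4/49; taking the square root, h/f = 2/7, i.e. h = (2/7)·f.
Substitute into the budget 8·f + 49·h = 154: 22·f = 154, so f* = 7 and h* = (2/7)·7 = 2.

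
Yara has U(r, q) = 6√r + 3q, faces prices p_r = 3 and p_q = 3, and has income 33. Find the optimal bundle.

r* = 1, q* = 10

MU_r = 6/(2√r), MU_q = 3.
MRS = 6/(2√r) ÷ 3.
Tangency: set MRS = p_r/p_q = 3/3 = 1.
MRS depends only on r: 1/√r = 1 ⇒ √r = 1/1 = 1 ⇒ r* = 1.
From the budget, 3·q = 33 − 3·1 = 30, so q* = 10.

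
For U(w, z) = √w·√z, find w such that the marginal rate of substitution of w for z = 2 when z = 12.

MU_w = 0.5·w^(-0.5)·√z and MU_z = 0.5·√w·z^(-0.5).
MRS = MU_w/MU_z = z/w.
Substitute z = 12: MRS = 12/w. Setting 12/w = 2 gives w = 12/2 = 6.

w = 6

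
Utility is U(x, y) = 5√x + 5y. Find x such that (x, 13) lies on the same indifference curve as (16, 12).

x = 9

U(16, 12) = 80.
Set U(x, 13) = 80 and solve.
With y = 13: 5√x = 80 − 5·13 = 15, so √x = 3 and x = 9.
Check: U(9, 13) = 80.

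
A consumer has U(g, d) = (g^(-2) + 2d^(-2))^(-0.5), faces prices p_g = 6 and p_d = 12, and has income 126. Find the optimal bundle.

For CES with ρ = -2, MRS = (1/2)·(d/g)^3.
Tangency: set MRS = p_g/p_d = 6/12 = 0.5.
So (d/g)^3 = 1; taking the cube root, d/g = 1, i.e. d = g.
Substitute into the budget 6·g + 12·d = 126: 18·g = 126, so g* = 7 and d* = 7.

g* = 7, d* = 7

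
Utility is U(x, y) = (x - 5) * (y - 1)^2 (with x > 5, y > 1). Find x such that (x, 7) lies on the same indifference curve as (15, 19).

x = 95

U(15, 19) = 3240.
Set U(x, 7) = 3240 and solve.
With y = 7: (7 − 1)^2 = 36, so (x − 5) = 3240/36 = 90.
So x = 5 + 90 = 95.
Check: U(95, 7) = 3240.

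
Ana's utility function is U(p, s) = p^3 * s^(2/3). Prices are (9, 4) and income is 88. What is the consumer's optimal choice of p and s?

p* = 8, s* = 4

MU_p = 3·p^2·s^(2/3) and MU_s = 2/3·p^3·s^(-1/3).
MRS = MU_p/MU_s = (4.5)·s/p.
Tangency: set MRS = p_p/p_s = 9/4 = 2.25.
So (4.5)·s/p = 2.25, i.e. s = 0.5·p.
Substitute into the budget 9·p + 4·s = 88: 11·p = 88, so p* = 8.
Then s* = 0.5·8 = 4.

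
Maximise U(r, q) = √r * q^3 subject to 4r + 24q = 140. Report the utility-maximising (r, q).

MU_r = 0.5·r^(-0.5)·q^3 and MU_q = 3·√r·q^2.
MRS = MU_r/MU_q = (1/6)·q/r.
Tangency: set MRS = p_r/p_q = 4/24 = 1/6.
So (1/6)·q/r = 1/6, i.e. q = r.
Substitute into the budget 4·r + 24·q = 140: 28·r = 140, so r* = 5.
Then q* = 5.

r* = 5, q* = 5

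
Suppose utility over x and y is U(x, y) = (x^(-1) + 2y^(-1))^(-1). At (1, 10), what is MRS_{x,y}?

MRS = 50

For CES with ρ = -1, MRS = (1/2)·(y/x)^2.
At (1, 10): MRS = 50.
So at (1, 10) the consumer would give up 50 units of y for one more unit of x.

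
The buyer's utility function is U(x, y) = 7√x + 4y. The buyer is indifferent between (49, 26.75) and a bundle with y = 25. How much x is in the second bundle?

x = 64

U(49, 26.75) = 156.
Set U(x, 25) = 156 and solve.
With y = 25: 7√x = 156 − 4·25 = 56, so √x = 8 and x = 64.
Check: U(64, 25) = 156.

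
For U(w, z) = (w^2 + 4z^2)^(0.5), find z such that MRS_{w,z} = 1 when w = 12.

For CES with ρ = 2, MRS = (1/4)·(z/w)^(-1).
Setting (1/4)·(z/12)^(-1) = 1 gives (z/12)^(-1) = 4, so z/12 = 0.25 and z = 3.

z = 3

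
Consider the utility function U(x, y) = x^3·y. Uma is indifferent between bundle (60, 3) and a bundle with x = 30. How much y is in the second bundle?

y = 24

U(60, 3) = 648000.
Set U(30, y) = 648000 and solve.
With x = 30: 30^3 = 27000, so y = 648000/27000 = 24.
Check: U(30, 24) = 648000.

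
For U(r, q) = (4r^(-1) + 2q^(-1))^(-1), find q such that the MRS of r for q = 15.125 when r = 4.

For CES with ρ = -1, MRS = (4/2)·(q/r)^2.
Setting (4/2)·(q/4)^2 = 15.125 gives (q/4)^2 = 121/16, so q/4 = 2.75 and q = 11.

q = 11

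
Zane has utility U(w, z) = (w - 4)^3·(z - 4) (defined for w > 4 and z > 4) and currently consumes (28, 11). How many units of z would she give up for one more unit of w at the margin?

MU_w = 3·(w−4)^2·(z−4), MU_z = (w−4)^3.
MRS = (3/1)·(z−4)/(w−4).
At (28, 11): MRS = 0.875.
That is, one extra unit of w is worth 0.875 units of z at the margin.

MRS = 0.875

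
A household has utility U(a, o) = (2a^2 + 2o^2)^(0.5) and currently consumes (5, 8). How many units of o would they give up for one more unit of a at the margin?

MRS = 0.625

For CES with ρ = 2, MRS = (o/a)^(-1).
At (5, 8): MRS = 0.625.
That is, one extra unit of a is worth 0.625 units of o at the margin.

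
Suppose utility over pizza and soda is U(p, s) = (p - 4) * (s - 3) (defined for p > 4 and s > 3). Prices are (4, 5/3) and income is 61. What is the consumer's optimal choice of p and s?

p* = 9, s* = 15

MU_p = (s−3), MU_s = (p−4).
MRS = (s−3)/(p−4).
Tangency: set MRS = p_p/p_s = 4/(5/3) = 2.4.
So (s − 3)/(p − 4) = 2.4, i.e. (s − 3) = 2.4·(p − 4).
Rewrite the budget in excess-of-subsistence terms: 4·(p − 4) + (5/3)·(s − 3) = 61 − 4·4 − (5/3)·3 = 40.
Substituting, 8·(p − 4) = 40, so p − 4 = 5 and p* = 9.
Then s − 3 = 2.4·5 = 12, so s* = 15.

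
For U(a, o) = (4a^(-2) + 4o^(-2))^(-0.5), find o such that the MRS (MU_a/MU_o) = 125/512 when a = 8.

o = 5

For CES with ρ = -2, MRS = (o/a)^3.
Setting (o/8)^3 = 125/512 gives o/8 = 0.625 and o = 5.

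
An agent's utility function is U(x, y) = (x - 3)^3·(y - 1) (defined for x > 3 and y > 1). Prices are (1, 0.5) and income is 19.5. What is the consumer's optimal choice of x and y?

MU_x = 3·(x−3)^2·(y−1), MU_y = (x−3)^3.
MRS = (3/1)·(y−1)/(x−3).
Tangency: set MRS = p_x/p_y = 1/0.5 = 2.
So (3/1)·(y − 1)/(x − 3) = 2, i.e. (y − 1) = (2/3)·(x − 3).
Rewrite the budget in excess-of-subsistence terms: 1·(x − 3) + 0.5·(y − 1) = 19.5 − 1·3 − 0.5·1 = 16.
Substituting, (4/3)·(x − 3) = 16, so x − 3 = 12 and x* = 15.
Then y − 1 = (2/3)·12 = 8, so y* = 9.

x* = 15, y* = 9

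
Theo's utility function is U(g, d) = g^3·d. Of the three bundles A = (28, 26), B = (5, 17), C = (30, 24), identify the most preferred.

Bundle C

Evaluate utility at each bundle:
U(A) = 570752.
U(B) = 2125.
U(C) = 648000.
Highest utility is C, so C ≻ A ≻ B.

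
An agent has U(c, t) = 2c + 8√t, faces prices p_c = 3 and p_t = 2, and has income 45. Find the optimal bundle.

c* = 9, t* = 9

MU_c = 2, MU_t = 8/(2√t).
MRS = 2 ÷ (8/(2√t)).
Tangency: set MRS = p_c/p_t = 3/2 = 1.5.
MRS depends only on t: 0.5·√t = 1.5 ⇒ √t = 1.5/0.5 = 3 ⇒ t* = 9.
From the budget, 3·c = 45 − 2·9 = 27, so c* = 9.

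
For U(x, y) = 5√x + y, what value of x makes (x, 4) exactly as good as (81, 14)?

U(81, 14) = 59.
Set U(x, 4) = 59 and solve.
With y = 4: 5√x = 59 − 4 = 55, so √x = 11 and x = 121.
Check: U(121, 4) = 59.

x = 121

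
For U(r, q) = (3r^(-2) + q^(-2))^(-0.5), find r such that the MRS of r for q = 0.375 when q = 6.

r = 12

For CES with ρ = -2, MRS = (3/1)·(q/r)^3.
Setting (3/1)·(6/r)^3 = 0.375 gives (6/r)^3 = 0.125, so 6/r = 0.5 and r = 12.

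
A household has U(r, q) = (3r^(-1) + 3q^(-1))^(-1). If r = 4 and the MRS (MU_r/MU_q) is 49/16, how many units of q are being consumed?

q = 7

For CES with ρ = -1, MRS = (q/r)^2.
Setting (q/4)^2 = 49/16 gives q/4 = 1.75 and q = 7.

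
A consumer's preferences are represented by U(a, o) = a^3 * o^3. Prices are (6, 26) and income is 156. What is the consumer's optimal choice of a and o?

MU_a = 3·a^2·o^3 and MU_o = 3·a^3·o^2.
MRS = MU_a/MU_o = o/a.
Tangency: set MRS = p_a/p_o = 6/26 = 3/13.
So o/a = 3/13, i.e. o = (3/13)·a.
Substitute into the budget 6·a + 26·o = 156: 12·a = 156, so a* = 13.
Then o* = (3/13)·13 = 3.

a* = 13, o* = 3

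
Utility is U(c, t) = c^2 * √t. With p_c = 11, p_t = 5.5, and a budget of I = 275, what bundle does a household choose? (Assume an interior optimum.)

MU_c = 2·c·√t and MU_t = 0.5·c^2·t^(-0.5).
MRS = MU_c/MU_t = (4)·t/c.
Tangency: set MRS = p_c/p_t = 11/5.5 = 2.
So (4)·t/c = 2, i.e. t = 0.5·c.
Substitute into the budget 11·c + 5.5·t = 275: 13.75·c = 275, so c* = 20.
Then t* = 0.5·20 = 10.

c* = 20, t* = 10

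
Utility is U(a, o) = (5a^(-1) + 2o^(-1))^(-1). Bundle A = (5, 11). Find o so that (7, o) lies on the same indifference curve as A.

U depends on (a, o) only through S = 5a^(-1) + 2o^(-1), so equal utility means equal S. At (5, 11): S = 13/11.
With a = 7: 5·7^(-1) = 5/7, so 2o^(-1) = 13/11 − 5/7 = 36/77, i.e. o^(-1) = 18/77.
Hence o = 1/(18/77) = 77/18.
Check: U(7, 77/18) = 0.8462.

o = 77/18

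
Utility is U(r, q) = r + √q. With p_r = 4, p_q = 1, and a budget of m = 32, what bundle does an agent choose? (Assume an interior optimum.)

r* = 7, q* = 4

MU_r = 1, MU_q = 1/(2√q).
MRS = 1 ÷ (1/(2√q)).
Tangency: set MRS = p_r/p_q = 4/1 = 4.
MRS depends only on q: 2·√q = 4 ⇒ √q = 4/2 = 2 ⇒ q* = 4.
From the budget, 4·r = 32 − 1·4 = 28, so r* = 7.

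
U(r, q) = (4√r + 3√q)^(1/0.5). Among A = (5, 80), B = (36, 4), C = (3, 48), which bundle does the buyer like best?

Evaluate utility at each bundle:
U(A) = 1280.000.
U(B) = 900.000.
U(C) = 768.000.
Highest utility is A, so A ≻ B ≻ C.

Bundle A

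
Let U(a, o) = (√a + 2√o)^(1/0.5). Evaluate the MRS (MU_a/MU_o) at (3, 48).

For CES with ρ = 0.5, MRS = (1/2)·√(o/a).
At (3, 48): MRS = 2.
The indifference curve has slope −2 at this bundle.

MRS = 2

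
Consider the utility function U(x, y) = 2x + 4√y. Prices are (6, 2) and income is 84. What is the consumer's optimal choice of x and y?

MU_x = 2, MU_y = 4/(2√y).
MRS = 2 ÷ (4/(2√y)).
Tangency: set MRS = p_x/p_y = 6/2 = 3.
MRS depends only on y: √y = 3 ⇒ √y = 3 ⇒ y* = 9.
From the budget, 6·x = 84 − 2·9 = 66, so x* = 11.

x* = 11, y* = 9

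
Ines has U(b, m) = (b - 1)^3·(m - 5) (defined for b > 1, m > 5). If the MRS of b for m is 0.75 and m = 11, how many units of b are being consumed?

MU_b = 3·(b−1)^2·(m−5), MU_m = (b−1)^3.
MRS = (3/1)·(m−5)/(b−1).
Substitute m = 11: MRS = 18/(b − 1). Setting this equal to 0.75 gives b − 1 = 18/0.75 = 24, so b = 25.

b = 25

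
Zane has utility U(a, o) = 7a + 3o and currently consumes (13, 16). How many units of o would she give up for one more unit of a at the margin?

MRS = 7/3

MU_a = 7, MU_o = 3, so MRS = 7/3 at every bundle.
At (13, 16): MRS = 7/3.
That is, one extra unit of a is worth 7/3 units of o at the margin.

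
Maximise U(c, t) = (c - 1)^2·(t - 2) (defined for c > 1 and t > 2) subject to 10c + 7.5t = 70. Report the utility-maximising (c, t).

c* = 4, t* = 4

MU_c = 2·(c−1)·(t−2), MU_t = (c−1)^2.
MRS = (2/1)·(t−2)/(c−1).
Tangency: set MRS = p_c/p_t = 10/7.5 = 4/3.
So (2/1)·(t − 2)/(c − 1) = 4/3, i.e. (t − 2) = (2/3)·(c − 1).
Rewrite the budget in excess-of-subsistence terms: 10·(c − 1) + 7.5·(t − 2) = 70 − 10·1 − 7.5·2 = 45.
Substituting, 15·(c − 1) = 45, so c − 1 = 3 and c* = 4.
Then t − 2 = (2/3)·3 = 2, so t* = 4.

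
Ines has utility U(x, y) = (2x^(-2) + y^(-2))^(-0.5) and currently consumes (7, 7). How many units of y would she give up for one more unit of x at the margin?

MRS = 2

For CES with ρ = -2, MRS = (2/1)·(y/x)^3.
At (7, 7): MRS = 2.
That is, one extra unit of x is worth 2 units of y at the margin.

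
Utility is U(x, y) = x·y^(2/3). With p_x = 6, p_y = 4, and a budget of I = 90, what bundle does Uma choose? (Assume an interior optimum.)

MU_x = y^(2/3) and MU_y = 2/3·x·y^(-1/3).
MRS = MU_x/MU_y = (1.5)·y/x.
Tangency: set MRS = p_x/p_y = 6/4 = 1.5.
So (1.5)·y/x = 1.5, i.e. y = x.
Substitute into the budget 6·x + 4·y = 90: 10·x = 90, so x* = 9.
Then y* = 9.

x* = 9, y* = 9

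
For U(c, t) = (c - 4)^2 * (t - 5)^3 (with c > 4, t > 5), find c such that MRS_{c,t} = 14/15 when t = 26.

MU_c = 2·(c−4)·(t−5)^3, MU_t = 3·(c−4)^2·(t−5)^2.
MRS = (2/3)·(t−5)/(c−4).
Substitute t = 26: MRS = 14/(c − 4). Setting this equal to 14/15 gives c − 4 = 14/(14/15) = 15, so c = 19.

c = 19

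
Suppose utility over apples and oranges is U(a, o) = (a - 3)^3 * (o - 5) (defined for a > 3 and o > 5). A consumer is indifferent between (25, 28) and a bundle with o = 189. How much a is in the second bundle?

a = 14

U(25, 28) = 244904.
Set U(a, 189) = 244904 and solve.
With o = 189: (189 − 5) = 184, so (a − 3)^3 = 244904/184 = 1331.
Taking the cube root (with a > 3): a − 3 = 11, so a = 14.
Check: U(14, 189) = 244904.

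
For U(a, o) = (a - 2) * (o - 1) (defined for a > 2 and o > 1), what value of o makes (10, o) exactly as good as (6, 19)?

o = 10

U(6, 19) = 72.
Set U(10, o) = 72 and solve.
With a = 10: (10 − 2) = 8, so (o − 1) = 72/8 = 9.
So o = 1 + 9 = 10.
Check: U(10, 10) = 72.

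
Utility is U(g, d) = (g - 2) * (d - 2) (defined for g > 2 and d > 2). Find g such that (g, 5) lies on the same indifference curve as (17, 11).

g = 47

U(17, 11) = 135.
Set U(g, 5) = 135 and solve.
With d = 5: (5 − 2) = 3, so (g − 2) = 135/3 = 45.
So g = 2 + 45 = 47.
Check: U(47, 5) = 135.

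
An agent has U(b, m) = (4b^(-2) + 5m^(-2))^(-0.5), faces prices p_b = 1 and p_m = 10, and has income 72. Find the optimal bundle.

For CES with ρ = -2, MRS = (4/5)·(m/b)^3.
Tangency: set MRS = p_b/p_m = 1/10 = 0.1.
So (m/b)^3 = 0.125; taking the cube root, m/b = 0.5, i.e. m = 0.5·b.
Substitute into the budget 1·b + 10·m = 72: 6·b = 72, so b* = 12 and m* = 0.5·12 = 6.

b* = 12, m* = 6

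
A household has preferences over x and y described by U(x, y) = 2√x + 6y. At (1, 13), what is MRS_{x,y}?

MRS = 1/6

MU_x = 2/(2√x), MU_y = 6.
MRS = 2/(2√x) ÷ 6.
At (1, 13): MRS = 1/6.
The indifference curve has slope −1/6 at this bundle.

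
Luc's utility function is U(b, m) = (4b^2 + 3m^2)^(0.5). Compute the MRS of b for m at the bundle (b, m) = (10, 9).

MRS = 40/27

For CES with ρ = 2, MRS = (4/3)·(m/b)^(-1).
At (10, 9): MRS = 40/27.
So at (10, 9) the consumer would give up 40/27 units of m for one more unit of b.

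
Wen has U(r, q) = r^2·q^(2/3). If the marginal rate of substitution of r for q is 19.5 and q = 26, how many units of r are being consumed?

r = 4

MU_r = 2·r·q^(2/3) and MU_q = 2/3·r^2·q^(-1/3).
MRS = MU_r/MU_q = (3)·q/r.
Substitute q = 26: MRS = 78/r. Setting 78/r = 19.5 gives r = 78/19.5 = 4.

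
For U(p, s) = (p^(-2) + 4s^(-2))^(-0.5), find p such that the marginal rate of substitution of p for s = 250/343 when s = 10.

For CES with ρ = -2, MRS = (1/4)·(s/p)^3.
Setting (1/4)·(10/p)^3 = 250/343 gives (10/p)^3 = 1000/343, so 10/p = 10/7 and p = 7.

p = 7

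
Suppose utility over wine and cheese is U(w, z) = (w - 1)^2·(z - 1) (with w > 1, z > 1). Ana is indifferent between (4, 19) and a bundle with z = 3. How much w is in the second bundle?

w = 10

U(4, 19) = 162.
Set U(w, 3) = 162 and solve.
With z = 3: (3 − 1) = 2, so (w − 1)^2 = 162/2 = 81.
Taking the square root (with w > 1): w − 1 = 9, so w = 10.
Check: U(10, 3) = 162.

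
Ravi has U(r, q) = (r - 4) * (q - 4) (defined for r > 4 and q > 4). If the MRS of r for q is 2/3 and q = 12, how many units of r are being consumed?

MU_r = (q−4), MU_q = (r−4).
MRS = (q−4)/(r−4).
Substitute q = 12: MRS = 8/(r − 4). Setting this equal to 2/3 gives r − 4 = 8/(2/3) = 12, so r = 16.

r = 16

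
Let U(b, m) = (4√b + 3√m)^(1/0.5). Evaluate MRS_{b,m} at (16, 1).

MRS = 1/3

For CES with ρ = 0.5, MRS = (4/3)·√(m/b).
At (16, 1): MRS = 1/3.
So at (16, 1) the consumer would give up 1/3 units of m for one more unit of b.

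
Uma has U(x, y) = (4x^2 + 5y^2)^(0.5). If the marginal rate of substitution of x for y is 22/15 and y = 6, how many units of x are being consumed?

x = 11

For CES with ρ = 2, MRS = (4/5)·(y/x)^(-1).
Setting (4/5)·(6/x)^(-1) = 22/15 gives (6/x)^(-1) = 11/6, so 6/x = 6/11 and x = 11.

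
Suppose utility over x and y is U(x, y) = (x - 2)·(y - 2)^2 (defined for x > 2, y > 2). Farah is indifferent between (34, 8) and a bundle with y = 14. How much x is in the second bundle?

x = 10

U(34, 8) = 1152.
Set U(x, 14) = 1152 and solve.
With y = 14: (14 − 2)^2 = 144, so (x − 2) = 1152/144 = 8.
So x = 2 + 8 = 10.
Check: U(10, 14) = 1152.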